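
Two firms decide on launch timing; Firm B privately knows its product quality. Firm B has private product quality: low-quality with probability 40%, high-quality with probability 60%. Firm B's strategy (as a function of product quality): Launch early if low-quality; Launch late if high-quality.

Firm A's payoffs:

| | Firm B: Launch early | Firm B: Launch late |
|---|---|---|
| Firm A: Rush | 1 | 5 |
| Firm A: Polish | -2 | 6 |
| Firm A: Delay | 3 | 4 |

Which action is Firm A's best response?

Compute Firm A's expected payoff for each action, taking the expectation over Firm B's type.
E[Rush] = 0.4·(1) + 0.6·(5) = 3.4
E[Polish] = 0.4·(-2) + 0.6·(6) = 2.8
E[Delay] = 0.4·(3) + 0.6·(4) = 3.6
Best response: Delay (3.6 is the largest).

Delay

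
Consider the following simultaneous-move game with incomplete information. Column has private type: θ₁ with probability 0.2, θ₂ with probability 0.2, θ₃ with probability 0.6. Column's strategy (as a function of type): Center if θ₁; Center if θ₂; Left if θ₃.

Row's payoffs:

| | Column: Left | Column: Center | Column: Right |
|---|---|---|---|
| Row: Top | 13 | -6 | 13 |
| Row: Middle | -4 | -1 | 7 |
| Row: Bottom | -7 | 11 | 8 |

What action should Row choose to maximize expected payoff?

E[Top] = 0.2·(-6) + 0.2·(-6) + 0.6·(13) = 5.4
E[Middle] = 0.2·(-1) + 0.2·(-1) + 0.6·(-4) = -2.8
E[Bottom] = 0.2·(11) + 0.2·(11) + 0.6·(-7) = 0.2
Best response: Top (5.4 is the largest).

Top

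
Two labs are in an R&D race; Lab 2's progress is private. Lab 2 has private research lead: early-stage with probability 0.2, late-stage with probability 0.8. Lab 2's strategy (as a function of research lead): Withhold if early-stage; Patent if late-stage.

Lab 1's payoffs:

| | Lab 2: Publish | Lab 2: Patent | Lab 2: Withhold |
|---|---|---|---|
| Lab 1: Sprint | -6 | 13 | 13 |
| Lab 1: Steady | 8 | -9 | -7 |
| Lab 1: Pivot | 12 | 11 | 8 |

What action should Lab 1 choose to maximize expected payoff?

Compute Lab 1's expected payoff for each action, taking the expectation over Lab 2's type.
E[Sprint] = 0.2·(13) + 0.8·(13) = 13
E[Steady] = 0.2·(-7) + 0.8·(-9) = -8.6
E[Pivot] = 0.2·(8) + 0.8·(11) = 10.4
Best response: Sprint (13 is the largest).

Sprint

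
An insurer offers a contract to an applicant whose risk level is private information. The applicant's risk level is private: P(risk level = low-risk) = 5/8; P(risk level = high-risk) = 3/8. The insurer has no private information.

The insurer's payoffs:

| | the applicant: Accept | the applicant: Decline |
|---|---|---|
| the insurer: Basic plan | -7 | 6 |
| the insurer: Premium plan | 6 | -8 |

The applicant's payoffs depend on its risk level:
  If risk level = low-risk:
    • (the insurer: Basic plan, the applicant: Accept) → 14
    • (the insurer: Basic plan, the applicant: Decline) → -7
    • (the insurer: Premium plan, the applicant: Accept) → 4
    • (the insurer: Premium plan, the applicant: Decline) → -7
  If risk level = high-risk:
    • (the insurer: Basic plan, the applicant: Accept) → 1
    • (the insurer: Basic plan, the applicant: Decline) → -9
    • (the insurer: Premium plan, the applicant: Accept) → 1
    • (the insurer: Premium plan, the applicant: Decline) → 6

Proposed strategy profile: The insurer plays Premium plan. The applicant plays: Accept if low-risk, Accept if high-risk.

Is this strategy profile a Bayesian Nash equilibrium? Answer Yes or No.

No

A profile is a BNE iff every type of every player is best-responding given beliefs about the other side.
The insurer plays Premium plan: E[Premium plan] = 5/8·(6) + 3/8·(6) = 6; E[Basic plan] = -7. Best-responding. ✓
The applicant (risk level low-risk), facing Premium plan: Accept gives 4, Decline gives -7. Proposed Accept is best. ✓
The applicant (risk level high-risk), facing Premium plan: Accept gives 1, Decline gives 6. Proposed Accept is not best — profitable deviation exists. ✗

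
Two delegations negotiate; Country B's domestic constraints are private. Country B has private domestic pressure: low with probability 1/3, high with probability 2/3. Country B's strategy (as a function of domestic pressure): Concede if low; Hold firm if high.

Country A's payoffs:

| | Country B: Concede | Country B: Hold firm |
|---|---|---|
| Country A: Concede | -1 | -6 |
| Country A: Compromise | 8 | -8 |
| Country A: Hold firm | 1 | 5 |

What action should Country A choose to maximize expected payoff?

Hold firm

Compute Country A's expected payoff for each action, taking the expectation over Country B's type.
E[Concede] = 1/3·(-1) + 2/3·(-6) = -13/3
E[Compromise] = 1/3·(8) + 2/3·(-8) = -8/3
E[Hold firm] = 1/3·(1) + 2/3·(5) = 11/3
Best response: Hold firm (11/3 is the largest).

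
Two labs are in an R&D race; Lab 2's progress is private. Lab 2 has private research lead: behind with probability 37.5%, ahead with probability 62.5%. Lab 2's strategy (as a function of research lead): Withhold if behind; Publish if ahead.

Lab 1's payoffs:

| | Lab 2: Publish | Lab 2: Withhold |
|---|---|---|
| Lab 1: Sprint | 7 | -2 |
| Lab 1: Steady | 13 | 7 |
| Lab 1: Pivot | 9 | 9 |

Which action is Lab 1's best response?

E[Sprint] = 0.375·(-2) + 0.625·(7) = 3.625
E[Steady] = 0.375·(7) + 0.625·(13) = 10.75
E[Pivot] = 0.375·(9) + 0.625·(9) = 9
Best response: Steady (10.75 is the largest).

Steady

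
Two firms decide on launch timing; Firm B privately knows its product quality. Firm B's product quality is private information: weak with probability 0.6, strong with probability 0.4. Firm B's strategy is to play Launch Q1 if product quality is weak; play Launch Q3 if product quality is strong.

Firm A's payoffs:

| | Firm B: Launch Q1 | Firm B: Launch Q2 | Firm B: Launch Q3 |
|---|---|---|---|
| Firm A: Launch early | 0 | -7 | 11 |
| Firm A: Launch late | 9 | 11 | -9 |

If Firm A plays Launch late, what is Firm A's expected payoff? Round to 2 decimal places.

E[Launch late] = 0.6·9 + 0.4·(-9) = 5.4 + (-3.6) = 1.8

1.80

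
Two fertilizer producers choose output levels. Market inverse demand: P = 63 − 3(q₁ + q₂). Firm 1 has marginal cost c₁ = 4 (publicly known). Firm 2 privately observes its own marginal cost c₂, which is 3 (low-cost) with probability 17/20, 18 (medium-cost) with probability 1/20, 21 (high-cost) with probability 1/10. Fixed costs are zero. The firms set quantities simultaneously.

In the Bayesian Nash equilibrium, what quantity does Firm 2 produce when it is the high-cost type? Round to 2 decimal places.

Each type of Firm 2 best-responds to q₁; Firm 1 best-responds to the expected q₂ over Firm 2's types.
Firm 2 with cost c maximizes (63 − 3(q₁+q₂) − c)·q₂, giving q₂(c) = (63 − c − 3q₁)/6.
E[c₂] = 17/20·3 + 1/20·18 + 1/10·21 = 5.55
Firm 1's FOC against E[q₂] yields q₁ = (63 − 2·4 + E[c₂])/9 = (63 − 8 + 5.55)/9 = 6.72778.
q₂(high-cost) = (63 − 21 − 3·6.72778)/6 = 3.63611.

3.64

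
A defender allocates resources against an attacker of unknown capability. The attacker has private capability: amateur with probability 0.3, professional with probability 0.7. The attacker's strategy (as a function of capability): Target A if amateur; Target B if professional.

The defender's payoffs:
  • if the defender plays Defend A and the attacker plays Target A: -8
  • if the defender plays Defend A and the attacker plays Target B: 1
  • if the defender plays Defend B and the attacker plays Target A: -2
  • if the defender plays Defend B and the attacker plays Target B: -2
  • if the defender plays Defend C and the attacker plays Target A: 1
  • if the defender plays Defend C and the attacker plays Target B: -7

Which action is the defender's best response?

E[Defend A] = 0.3·(-8) + 0.7·(1) = -1.7
E[Defend B] = 0.3·(-2) + 0.7·(-2) = -2
E[Defend C] = 0.3·(1) + 0.7·(-7) = -4.6
Best response: Defend A (-1.7 is the largest).

Defend A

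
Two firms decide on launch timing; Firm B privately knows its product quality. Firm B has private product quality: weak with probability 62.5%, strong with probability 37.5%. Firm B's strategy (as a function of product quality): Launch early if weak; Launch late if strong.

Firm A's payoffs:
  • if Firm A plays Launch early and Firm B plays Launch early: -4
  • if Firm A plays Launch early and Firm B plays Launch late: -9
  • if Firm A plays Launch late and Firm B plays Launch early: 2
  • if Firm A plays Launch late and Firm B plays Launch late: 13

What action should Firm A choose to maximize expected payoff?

E[Launch early] = 0.625·(-4) + 0.375·(-9) = -5.875
E[Launch late] = 0.625·(2) + 0.375·(13) = 6.125
Best response: Launch late (6.125 is the largest).

Launch late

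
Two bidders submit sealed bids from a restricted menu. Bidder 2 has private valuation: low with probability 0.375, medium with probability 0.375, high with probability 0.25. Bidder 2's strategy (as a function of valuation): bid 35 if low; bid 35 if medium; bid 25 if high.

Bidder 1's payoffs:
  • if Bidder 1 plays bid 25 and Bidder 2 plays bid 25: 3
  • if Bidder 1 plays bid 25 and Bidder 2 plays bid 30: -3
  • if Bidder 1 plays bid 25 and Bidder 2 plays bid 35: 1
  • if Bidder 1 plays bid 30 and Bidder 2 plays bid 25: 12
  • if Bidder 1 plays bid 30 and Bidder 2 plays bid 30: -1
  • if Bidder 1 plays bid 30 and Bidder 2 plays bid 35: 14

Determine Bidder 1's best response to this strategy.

bid 30

E[bid 25] = 0.375·(1) + 0.375·(1) + 0.25·(3) = 1.5
E[bid 30] = 0.375·(14) + 0.375·(14) + 0.25·(12) = 13.5
Best response: bid 30 (13.5 is the largest).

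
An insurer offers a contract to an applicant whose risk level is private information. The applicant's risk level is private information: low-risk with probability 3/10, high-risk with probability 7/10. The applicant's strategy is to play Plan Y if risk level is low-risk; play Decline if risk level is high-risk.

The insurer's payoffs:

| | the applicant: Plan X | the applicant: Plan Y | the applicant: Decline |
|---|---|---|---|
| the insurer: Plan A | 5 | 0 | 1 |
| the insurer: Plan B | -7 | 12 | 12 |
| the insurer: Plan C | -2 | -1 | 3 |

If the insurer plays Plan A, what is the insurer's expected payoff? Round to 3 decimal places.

0.700

E[Plan A] = 3/10·0 + 7/10·1 = 0 + 7/10 = 7/10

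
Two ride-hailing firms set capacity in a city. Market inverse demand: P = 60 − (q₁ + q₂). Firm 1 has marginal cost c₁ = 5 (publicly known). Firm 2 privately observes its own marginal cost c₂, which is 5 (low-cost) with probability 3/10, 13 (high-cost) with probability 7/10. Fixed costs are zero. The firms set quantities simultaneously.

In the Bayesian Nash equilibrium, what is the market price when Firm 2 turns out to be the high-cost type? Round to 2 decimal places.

26.40

Type-c best response for Firm 2: q₂(c) = (60 − c)/2 − q₁/2.
Firm 1 maximizes expected profit; its first-order condition is 60 − 2q₁ − E[q₂] − 5 = 0.
Substituting E[q₂] and solving: E[c₂] = 10.6, so q₁ = (60 − 2·5 + 10.6)/3 = 20.2.
q₂(high-cost) = 13.4, so P = 60 − (20.2 + 13.4) = 26.4.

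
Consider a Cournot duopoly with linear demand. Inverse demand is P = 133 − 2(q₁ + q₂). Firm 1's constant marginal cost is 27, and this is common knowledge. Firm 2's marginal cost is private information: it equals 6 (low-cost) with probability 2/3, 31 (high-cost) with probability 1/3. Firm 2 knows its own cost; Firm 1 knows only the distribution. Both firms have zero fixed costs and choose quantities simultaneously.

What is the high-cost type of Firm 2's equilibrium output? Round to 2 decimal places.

17.72

Type-c best response for Firm 2: q₂(c) = (133 − c)/4 − q₁/2.
Firm 1 maximizes expected profit; its first-order condition is 133 − 4q₁ − 2E[q₂] − 27 = 0.
Substituting E[q₂] and solving: E[c₂] = 14.3333, so q₁ = (133 − 2·27 + 14.3333)/6 = 15.5556.
q₂(high-cost) = (133 − 31 − 2·15.5556)/4 = 17.7222.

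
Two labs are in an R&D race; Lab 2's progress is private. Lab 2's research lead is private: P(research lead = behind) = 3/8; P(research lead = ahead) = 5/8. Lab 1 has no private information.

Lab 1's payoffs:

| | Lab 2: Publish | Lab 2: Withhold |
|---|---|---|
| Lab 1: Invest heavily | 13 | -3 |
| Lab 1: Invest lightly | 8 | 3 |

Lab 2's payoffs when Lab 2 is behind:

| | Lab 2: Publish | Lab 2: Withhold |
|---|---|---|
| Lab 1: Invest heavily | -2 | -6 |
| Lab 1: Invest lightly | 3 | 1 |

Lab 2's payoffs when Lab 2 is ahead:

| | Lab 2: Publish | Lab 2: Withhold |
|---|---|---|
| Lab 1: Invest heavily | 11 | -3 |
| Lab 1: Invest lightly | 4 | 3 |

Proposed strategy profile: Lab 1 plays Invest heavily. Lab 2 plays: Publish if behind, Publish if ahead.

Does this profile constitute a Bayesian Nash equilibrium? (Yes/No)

Lab 1 plays Invest heavily: E[Invest heavily] = 3/8·(13) + 5/8·(13) = 13; E[Invest lightly] = 8. Best-responding. ✓
Lab 2 (research lead behind), facing Invest heavily: Publish gives -2, Withhold gives -6. Proposed Publish is best. ✓
Lab 2 (research lead ahead), facing Invest heavily: Publish gives 11, Withhold gives -3. Proposed Publish is best. ✓

Yes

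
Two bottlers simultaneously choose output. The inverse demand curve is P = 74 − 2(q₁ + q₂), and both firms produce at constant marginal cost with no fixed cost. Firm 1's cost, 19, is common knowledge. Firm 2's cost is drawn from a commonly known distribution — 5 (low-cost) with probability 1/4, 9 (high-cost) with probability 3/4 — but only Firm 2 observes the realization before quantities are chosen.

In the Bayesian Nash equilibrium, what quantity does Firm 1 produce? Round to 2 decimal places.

Type-c best response for Firm 2: q₂(c) = (74 − c)/4 − q₁/2.
Firm 1 maximizes expected profit; its first-order condition is 74 − 4q₁ − 2E[q₂] − 19 = 0.
Substituting E[q₂] and solving: E[c₂] = 8, so q₁ = (74 − 2·19 + 8)/6 = 7.33333.

7.33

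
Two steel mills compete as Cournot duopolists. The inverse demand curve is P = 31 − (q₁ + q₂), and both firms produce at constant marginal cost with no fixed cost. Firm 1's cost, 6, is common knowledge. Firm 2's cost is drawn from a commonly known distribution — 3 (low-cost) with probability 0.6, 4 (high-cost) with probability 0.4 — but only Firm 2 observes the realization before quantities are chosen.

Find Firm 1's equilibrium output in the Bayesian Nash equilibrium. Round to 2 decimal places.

Type-c best response for Firm 2: q₂(c) = (31 − c)/2 − q₁/2.
Firm 1 maximizes expected profit; its first-order condition is 31 − 2q₁ − E[q₂] − 6 = 0.
Substituting E[q₂] and solving: E[c₂] = 3.4, so q₁ = (31 − 2·6 + 3.4)/3 = 7.46667.

7.47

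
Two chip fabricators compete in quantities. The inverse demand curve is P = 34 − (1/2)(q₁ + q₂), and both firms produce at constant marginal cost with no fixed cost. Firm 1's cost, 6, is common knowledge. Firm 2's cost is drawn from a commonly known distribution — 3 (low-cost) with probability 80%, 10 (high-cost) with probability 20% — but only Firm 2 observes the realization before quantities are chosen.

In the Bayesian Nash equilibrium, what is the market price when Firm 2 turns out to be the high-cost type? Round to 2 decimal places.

Each type of Firm 2 best-responds to q₁; Firm 1 best-responds to the expected q₂ over Firm 2's types.
Firm 2 with cost c maximizes (34 − (1/2)(q₁+q₂) − c)·q₂, giving q₂(c) = (34 − c − (1/2)q₁).
E[c₂] = 0.8·3 + 0.2·10 = 4.4
Firm 1's FOC against E[q₂] yields q₁ = (34 − 2·6 + E[c₂])/(3/2) = (34 − 12 + 4.4)/(3/2) = 17.6.
q₂(high-cost) = 15.2, so P = 34 − (1/2)·(17.6 + 15.2) = 17.6.

17.60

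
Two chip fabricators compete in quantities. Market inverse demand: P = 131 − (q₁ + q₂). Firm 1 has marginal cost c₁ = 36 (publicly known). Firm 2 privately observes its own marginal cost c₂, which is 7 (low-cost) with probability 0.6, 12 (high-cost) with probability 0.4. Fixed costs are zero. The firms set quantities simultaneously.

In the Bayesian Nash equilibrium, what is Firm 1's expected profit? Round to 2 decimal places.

Firm 2 with cost c maximizes (131 − (q₁+q₂) − c)·q₂, giving q₂(c) = (131 − c − q₁)/2.
E[c₂] = 0.6·7 + 0.4·12 = 9
Firm 1's FOC against E[q₂] yields q₁ = (131 − 2·36 + E[c₂])/3 = (131 − 72 + 9)/3 = 22.6667.
E[P] = 131 − (q₁ + E[q₂]) = 58.6667; Firm 1's expected profit = (E[P] − 36)·q₁ = (58.6667 − 36)·22.6667 = 513.778.

513.78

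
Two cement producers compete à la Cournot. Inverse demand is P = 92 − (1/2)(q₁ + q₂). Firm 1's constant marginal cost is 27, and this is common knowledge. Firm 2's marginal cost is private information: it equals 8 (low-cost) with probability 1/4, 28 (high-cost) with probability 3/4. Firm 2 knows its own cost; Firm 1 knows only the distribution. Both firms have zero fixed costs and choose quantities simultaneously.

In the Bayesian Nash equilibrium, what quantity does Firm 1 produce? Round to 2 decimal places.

40.67

Type-c best response for Firm 2: q₂(c) = (92 − c) − q₁/2.
Firm 1 maximizes expected profit; its first-order condition is 92 − q₁ − (1/2)E[q₂] − 27 = 0.
Substituting E[q₂] and solving: E[c₂] = 23, so q₁ = (92 − 2·27 + 23)/(3/2) = 40.6667.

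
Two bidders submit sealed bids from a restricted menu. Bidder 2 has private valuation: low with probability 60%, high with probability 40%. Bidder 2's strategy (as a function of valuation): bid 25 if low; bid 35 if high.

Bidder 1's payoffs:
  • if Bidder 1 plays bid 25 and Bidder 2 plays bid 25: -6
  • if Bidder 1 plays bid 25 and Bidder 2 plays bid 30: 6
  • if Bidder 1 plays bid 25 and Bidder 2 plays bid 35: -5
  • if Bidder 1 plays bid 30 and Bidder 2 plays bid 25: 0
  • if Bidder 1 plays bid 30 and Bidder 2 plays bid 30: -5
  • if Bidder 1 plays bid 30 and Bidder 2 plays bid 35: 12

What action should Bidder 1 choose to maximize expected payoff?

bid 30

Compute Bidder 1's expected payoff for each action, taking the expectation over Bidder 2's type.
E[bid 25] = 0.6·(-6) + 0.4·(-5) = -5.6
E[bid 30] = 0.6·(0) + 0.4·(12) = 4.8
Best response: bid 30 (4.8 is the largest).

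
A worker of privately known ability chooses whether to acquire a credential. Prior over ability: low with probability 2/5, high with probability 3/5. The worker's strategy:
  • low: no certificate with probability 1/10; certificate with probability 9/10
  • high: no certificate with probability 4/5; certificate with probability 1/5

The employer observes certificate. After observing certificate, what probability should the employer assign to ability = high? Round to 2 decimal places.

Apply Bayes' rule using the sender's strategy as the likelihood.
P(certificate) = (2/5)·(9/10) + (3/5)·(1/5) = 12/25
P(high | certificate) = ((3/5)·(1/5)) / (12/25) = (3/25) / (12/25) = 1/4

0.25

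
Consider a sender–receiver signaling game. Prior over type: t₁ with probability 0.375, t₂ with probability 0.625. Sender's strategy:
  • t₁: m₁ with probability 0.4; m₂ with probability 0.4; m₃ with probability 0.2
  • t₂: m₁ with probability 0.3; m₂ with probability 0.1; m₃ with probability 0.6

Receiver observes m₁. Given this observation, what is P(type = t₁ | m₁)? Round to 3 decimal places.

0.444

P(m₁) = 0.375·0.4 + 0.625·0.3 = 0.3375
P(t₁ | m₁) = (0.375·0.4) / 0.3375 = 0.15 / 0.3375 = 0.444444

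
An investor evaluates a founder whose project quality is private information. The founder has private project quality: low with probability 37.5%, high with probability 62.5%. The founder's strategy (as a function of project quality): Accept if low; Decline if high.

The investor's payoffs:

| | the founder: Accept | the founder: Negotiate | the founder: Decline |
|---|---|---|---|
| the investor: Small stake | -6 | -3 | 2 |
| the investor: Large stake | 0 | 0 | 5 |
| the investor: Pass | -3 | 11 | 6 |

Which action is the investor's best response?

Large stake

Compute the investor's expected payoff for each action, taking the expectation over the founder's type.
E[Small stake] = 0.375·(-6) + 0.625·(2) = -1
E[Large stake] = 0.375·(0) + 0.625·(5) = 3.125
E[Pass] = 0.375·(-3) + 0.625·(6) = 2.625
Best response: Large stake (3.125 is the largest).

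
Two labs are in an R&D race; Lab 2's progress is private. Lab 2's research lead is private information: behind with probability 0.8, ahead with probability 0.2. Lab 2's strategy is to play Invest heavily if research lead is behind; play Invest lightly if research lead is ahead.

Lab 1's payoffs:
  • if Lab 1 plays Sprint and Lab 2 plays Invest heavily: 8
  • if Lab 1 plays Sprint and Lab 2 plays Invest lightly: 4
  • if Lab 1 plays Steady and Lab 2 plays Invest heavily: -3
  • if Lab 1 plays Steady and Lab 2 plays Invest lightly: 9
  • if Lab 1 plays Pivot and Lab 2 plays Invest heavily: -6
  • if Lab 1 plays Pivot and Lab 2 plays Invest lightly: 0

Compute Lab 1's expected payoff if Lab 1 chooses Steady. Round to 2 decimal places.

-0.60

E[Steady] = 0.8·(-3) + 0.2·9 = (-2.4) + 1.8 = -0.6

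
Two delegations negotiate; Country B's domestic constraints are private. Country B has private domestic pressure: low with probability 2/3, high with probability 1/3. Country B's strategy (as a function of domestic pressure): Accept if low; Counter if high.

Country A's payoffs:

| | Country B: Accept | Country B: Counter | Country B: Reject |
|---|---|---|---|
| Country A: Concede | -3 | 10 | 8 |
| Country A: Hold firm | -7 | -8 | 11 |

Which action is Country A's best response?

Concede

E[Concede] = 2/3·(-3) + 1/3·(10) = 4/3
E[Hold firm] = 2/3·(-7) + 1/3·(-8) = -22/3
Best response: Concede (4/3 is the largest).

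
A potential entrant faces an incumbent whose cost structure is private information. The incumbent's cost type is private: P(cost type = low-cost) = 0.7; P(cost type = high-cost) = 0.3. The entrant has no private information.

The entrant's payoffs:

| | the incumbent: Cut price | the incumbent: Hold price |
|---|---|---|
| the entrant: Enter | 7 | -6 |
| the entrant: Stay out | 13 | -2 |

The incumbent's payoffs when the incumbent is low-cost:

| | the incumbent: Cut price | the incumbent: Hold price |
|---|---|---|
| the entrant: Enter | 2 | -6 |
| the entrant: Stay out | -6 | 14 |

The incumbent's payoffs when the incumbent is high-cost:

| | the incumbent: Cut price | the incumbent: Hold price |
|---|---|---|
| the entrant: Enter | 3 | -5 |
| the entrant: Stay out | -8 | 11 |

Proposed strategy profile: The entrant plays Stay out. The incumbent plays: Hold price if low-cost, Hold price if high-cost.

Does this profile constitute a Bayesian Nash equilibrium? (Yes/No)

The entrant plays Stay out: E[Stay out] = 0.7·(-2) + 0.3·(-2) = -2; E[Enter] = -6. Best-responding. ✓
The incumbent (cost type low-cost), facing Stay out: Cut price gives -6, Hold price gives 14. Proposed Hold price is best. ✓
The incumbent (cost type high-cost), facing Stay out: Cut price gives -8, Hold price gives 11. Proposed Hold price is best. ✓

Yes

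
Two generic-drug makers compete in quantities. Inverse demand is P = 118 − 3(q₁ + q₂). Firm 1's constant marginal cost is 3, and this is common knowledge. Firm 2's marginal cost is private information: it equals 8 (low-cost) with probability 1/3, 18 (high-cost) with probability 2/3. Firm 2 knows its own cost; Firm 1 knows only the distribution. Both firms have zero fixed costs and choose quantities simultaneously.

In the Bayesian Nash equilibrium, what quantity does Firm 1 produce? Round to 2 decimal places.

14.07

Type-c best response for Firm 2: q₂(c) = (118 − c)/6 − q₁/2.
Firm 1 maximizes expected profit; its first-order condition is 118 − 6q₁ − 3E[q₂] − 3 = 0.
Substituting E[q₂] and solving: E[c₂] = 14.6667, so q₁ = (118 − 2·3 + 14.6667)/9 = 14.0741.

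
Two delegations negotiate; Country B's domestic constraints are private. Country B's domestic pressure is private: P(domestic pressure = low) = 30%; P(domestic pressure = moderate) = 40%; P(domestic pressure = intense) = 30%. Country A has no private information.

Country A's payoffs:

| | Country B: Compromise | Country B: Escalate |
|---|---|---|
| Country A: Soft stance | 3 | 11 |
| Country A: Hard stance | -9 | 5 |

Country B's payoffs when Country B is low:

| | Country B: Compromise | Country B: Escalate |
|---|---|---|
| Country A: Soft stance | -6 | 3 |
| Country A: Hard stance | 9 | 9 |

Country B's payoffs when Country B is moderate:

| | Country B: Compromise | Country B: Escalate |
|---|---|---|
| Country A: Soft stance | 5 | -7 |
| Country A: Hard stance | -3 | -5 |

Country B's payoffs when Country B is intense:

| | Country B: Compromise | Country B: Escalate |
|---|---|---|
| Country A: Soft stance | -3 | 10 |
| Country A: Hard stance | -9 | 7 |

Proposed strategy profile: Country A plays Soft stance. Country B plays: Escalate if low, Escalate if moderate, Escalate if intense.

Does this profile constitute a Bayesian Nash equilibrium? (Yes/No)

Country A plays Soft stance: E[Soft stance] = 0.3·(11) + 0.4·(11) + 0.3·(11) = 11; E[Hard stance] = 5. Best-responding. ✓
Country B (domestic pressure low), facing Soft stance: Compromise gives -6, Escalate gives 3. Proposed Escalate is best. ✓
Country B (domestic pressure moderate), facing Soft stance: Compromise gives 5, Escalate gives -7. Proposed Escalate is not best — profitable deviation exists. ✗
Country B (domestic pressure intense), facing Soft stance: Compromise gives -3, Escalate gives 10. Proposed Escalate is best. ✓

No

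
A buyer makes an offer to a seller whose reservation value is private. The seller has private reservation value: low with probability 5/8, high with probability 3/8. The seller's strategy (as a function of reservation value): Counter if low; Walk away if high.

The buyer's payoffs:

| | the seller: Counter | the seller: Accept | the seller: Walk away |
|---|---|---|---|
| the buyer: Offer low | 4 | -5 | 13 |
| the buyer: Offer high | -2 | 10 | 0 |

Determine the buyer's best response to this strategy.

Offer low

E[Offer low] = 5/8·(4) + 3/8·(13) = 59/8
E[Offer high] = 5/8·(-2) + 3/8·(0) = -5/4
Best response: Offer low (59/8 is the largest).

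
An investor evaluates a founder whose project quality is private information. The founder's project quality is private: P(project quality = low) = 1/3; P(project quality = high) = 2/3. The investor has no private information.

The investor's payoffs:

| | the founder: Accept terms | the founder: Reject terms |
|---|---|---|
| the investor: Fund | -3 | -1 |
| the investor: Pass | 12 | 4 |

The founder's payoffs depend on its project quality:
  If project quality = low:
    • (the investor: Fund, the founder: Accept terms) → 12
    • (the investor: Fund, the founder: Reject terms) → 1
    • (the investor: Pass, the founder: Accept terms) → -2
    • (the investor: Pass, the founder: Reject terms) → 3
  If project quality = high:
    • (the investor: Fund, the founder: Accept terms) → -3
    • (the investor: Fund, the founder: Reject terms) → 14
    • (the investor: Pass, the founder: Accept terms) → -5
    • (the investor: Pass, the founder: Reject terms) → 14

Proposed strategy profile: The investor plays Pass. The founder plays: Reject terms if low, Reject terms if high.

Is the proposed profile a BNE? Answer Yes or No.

The investor plays Pass: E[Pass] = 1/3·(4) + 2/3·(4) = 4; E[Fund] = -1. Best-responding. ✓
The founder (project quality low), facing Pass: Accept terms gives -2, Reject terms gives 3. Proposed Reject terms is best. ✓
The founder (project quality high), facing Pass: Accept terms gives -5, Reject terms gives 14. Proposed Reject terms is best. ✓

Yes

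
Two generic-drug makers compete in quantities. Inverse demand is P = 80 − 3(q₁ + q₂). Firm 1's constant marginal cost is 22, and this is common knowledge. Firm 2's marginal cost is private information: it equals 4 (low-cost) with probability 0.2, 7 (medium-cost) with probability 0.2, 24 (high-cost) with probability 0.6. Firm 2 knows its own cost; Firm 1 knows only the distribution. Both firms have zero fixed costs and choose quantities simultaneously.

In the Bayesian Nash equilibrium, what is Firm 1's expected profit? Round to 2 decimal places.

Type-c best response for Firm 2: q₂(c) = (80 − c)/6 − q₁/2.
Firm 1 maximizes expected profit; its first-order condition is 80 − 6q₁ − 3E[q₂] − 22 = 0.
Substituting E[q₂] and solving: E[c₂] = 16.6, so q₁ = (80 − 2·22 + 16.6)/9 = 5.84444.
E[P] = 80 − 3·(q₁ + E[q₂]) = 39.5333; Firm 1's expected profit = (E[P] − 22)·q₁ = (39.5333 − 22)·5.84444 = 102.473.

102.47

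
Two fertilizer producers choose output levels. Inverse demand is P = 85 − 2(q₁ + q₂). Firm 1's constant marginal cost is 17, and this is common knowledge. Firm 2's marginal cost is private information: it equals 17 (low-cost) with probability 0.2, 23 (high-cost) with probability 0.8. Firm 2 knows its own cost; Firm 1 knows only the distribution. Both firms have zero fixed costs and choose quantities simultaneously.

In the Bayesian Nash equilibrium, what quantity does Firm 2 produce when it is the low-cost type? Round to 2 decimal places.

Each type of Firm 2 best-responds to q₁; Firm 1 best-responds to the expected q₂ over Firm 2's types.
Firm 2 with cost c maximizes (85 − 2(q₁+q₂) − c)·q₂, giving q₂(c) = (85 − c − 2q₁)/4.
E[c₂] = 0.2·17 + 0.8·23 = 21.8
Firm 1's FOC against E[q₂] yields q₁ = (85 − 2·17 + E[c₂])/6 = (85 − 34 + 21.8)/6 = 12.1333.
q₂(low-cost) = (85 − 17 − 2·12.1333)/4 = 10.9333.

10.93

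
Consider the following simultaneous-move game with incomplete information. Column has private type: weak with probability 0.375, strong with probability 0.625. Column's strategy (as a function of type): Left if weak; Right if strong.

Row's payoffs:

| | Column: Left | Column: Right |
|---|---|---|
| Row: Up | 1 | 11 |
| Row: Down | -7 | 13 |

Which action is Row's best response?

Up

Compute Row's expected payoff for each action, taking the expectation over Column's type.
E[Up] = 0.375·(1) + 0.625·(11) = 7.25
E[Down] = 0.375·(-7) + 0.625·(13) = 5.5
Best response: Up (7.25 is the largest).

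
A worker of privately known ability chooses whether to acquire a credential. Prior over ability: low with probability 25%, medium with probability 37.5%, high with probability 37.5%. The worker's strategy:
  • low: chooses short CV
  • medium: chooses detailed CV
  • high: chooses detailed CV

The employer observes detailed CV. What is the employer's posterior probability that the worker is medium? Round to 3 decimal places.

P(detailed CV) = 0.25·0 + 0.375·1 + 0.375·1 = 0.75
P(medium | detailed CV) = (0.375·1) / 0.75 = 0.375 / 0.75 = 0.5

0.500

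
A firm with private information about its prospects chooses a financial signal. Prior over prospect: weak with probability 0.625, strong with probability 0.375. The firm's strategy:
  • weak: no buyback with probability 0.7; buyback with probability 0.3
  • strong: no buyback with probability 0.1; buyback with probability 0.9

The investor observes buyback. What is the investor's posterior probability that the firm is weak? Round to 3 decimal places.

P(buyback) = 0.625·0.3 + 0.375·0.9 = 0.525
P(weak | buyback) = (0.625·0.3) / 0.525 = 0.1875 / 0.525 = 0.357143

0.357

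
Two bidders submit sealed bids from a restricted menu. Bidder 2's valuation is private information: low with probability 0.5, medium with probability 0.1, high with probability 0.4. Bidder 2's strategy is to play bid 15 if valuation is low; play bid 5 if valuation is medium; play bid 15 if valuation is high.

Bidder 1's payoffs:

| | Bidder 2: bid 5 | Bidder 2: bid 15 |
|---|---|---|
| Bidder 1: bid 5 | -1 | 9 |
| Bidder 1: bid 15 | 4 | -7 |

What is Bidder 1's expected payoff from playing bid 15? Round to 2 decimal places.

-5.90

Take the expectation over Bidder 2's valuation, weighting each type's action by its prior probability.
E[bid 15] = 0.5·(-7) + 0.1·4 + 0.4·(-7) = (-3.5) + 0.4 + (-2.8) = -5.9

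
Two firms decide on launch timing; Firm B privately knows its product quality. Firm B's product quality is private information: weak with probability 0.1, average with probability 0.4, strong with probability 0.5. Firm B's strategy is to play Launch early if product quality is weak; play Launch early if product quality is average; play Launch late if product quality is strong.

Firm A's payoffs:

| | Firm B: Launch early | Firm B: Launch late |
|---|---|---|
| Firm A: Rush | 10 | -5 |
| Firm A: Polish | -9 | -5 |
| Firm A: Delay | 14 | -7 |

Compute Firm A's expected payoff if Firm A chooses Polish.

-7

E[Polish] = 0.1·(-9) + 0.4·(-9) + 0.5·(-5) = (-0.9) + (-3.6) + (-2.5) = -7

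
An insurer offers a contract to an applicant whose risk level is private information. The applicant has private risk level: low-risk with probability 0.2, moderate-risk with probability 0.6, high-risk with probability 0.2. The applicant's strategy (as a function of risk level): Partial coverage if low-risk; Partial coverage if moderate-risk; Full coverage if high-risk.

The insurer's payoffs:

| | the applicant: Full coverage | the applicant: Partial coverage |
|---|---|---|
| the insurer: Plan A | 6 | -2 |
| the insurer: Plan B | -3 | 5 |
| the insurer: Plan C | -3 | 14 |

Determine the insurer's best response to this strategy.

Plan C

E[Plan A] = 0.2·(-2) + 0.6·(-2) + 0.2·(6) = -0.4
E[Plan B] = 0.2·(5) + 0.6·(5) + 0.2·(-3) = 3.4
E[Plan C] = 0.2·(14) + 0.6·(14) + 0.2·(-3) = 10.6
Best response: Plan C (10.6 is the largest).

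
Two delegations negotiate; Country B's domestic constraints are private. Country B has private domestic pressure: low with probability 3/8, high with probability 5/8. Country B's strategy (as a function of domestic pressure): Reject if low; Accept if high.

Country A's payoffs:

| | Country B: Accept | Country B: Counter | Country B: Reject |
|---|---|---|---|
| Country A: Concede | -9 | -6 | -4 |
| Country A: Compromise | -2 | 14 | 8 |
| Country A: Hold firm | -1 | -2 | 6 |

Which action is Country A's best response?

E[Concede] = 3/8·(-4) + 5/8·(-9) = -57/8
E[Compromise] = 3/8·(8) + 5/8·(-2) = 7/4
E[Hold firm] = 3/8·(6) + 5/8·(-1) = 13/8
Best response: Compromise (7/4 is the largest).

Compromise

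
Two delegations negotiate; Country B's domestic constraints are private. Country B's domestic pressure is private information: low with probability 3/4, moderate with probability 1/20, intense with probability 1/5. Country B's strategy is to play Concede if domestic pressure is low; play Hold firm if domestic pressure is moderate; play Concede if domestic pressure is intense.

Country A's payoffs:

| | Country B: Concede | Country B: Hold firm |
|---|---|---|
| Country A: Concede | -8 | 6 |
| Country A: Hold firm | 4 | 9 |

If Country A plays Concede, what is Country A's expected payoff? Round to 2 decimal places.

Take the expectation over Country B's domestic pressure, weighting each type's action by its prior probability.
E[Concede] = 3/4·(-8) + 1/20·6 + 1/5·(-8) = (-6) + 3/10 + (-8/5) = -73/10

-7.30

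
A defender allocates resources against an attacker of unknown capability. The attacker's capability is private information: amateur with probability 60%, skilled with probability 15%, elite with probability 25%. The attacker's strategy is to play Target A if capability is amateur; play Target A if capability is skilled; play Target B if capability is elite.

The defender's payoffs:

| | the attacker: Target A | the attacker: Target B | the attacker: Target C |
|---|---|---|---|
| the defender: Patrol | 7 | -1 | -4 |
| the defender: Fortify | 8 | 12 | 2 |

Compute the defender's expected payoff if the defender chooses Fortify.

Take the expectation over the attacker's capability, weighting each type's action by its prior probability.
E[Fortify] = 0.6·8 + 0.15·8 + 0.25·12 = 4.8 + 1.2 + 3 = 9

9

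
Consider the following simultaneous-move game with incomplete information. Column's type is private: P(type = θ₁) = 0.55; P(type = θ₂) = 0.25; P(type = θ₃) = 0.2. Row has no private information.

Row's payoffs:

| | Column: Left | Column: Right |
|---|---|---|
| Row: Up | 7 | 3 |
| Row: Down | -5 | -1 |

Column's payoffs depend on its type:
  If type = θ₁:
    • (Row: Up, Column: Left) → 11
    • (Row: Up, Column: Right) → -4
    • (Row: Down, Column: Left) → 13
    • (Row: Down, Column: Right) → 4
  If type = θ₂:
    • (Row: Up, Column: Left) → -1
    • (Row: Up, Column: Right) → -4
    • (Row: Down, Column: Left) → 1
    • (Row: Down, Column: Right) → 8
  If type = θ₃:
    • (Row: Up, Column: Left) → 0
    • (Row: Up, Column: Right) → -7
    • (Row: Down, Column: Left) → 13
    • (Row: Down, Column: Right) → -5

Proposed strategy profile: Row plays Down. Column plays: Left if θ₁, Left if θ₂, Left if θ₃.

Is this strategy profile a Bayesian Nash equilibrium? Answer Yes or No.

No

Row plays Down: E[Down] = 0.55·(-5) + 0.25·(-5) + 0.2·(-5) = -5; E[Up] = 7. Not best-responding. ✗
Column (type θ₁), facing Down: Left gives 13, Right gives 4. Proposed Left is best. ✓
Column (type θ₂), facing Down: Left gives 1, Right gives 8. Proposed Left is not best — profitable deviation exists. ✗
Column (type θ₃), facing Down: Left gives 13, Right gives -5. Proposed Left is best. ✓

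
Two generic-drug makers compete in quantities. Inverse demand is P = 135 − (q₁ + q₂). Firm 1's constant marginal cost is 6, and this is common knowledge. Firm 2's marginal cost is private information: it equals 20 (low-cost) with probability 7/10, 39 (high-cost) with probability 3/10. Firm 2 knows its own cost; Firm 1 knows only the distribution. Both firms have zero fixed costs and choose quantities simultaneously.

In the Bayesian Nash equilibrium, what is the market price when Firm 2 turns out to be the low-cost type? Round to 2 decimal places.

52.72

Type-c best response for Firm 2: q₂(c) = (135 − c)/2 − q₁/2.
Firm 1 maximizes expected profit; its first-order condition is 135 − 2q₁ − E[q₂] − 6 = 0.
Substituting E[q₂] and solving: E[c₂] = 25.7, so q₁ = (135 − 2·6 + 25.7)/3 = 49.5667.
q₂(low-cost) = 32.7167, so P = 135 − (49.5667 + 32.7167) = 52.7167.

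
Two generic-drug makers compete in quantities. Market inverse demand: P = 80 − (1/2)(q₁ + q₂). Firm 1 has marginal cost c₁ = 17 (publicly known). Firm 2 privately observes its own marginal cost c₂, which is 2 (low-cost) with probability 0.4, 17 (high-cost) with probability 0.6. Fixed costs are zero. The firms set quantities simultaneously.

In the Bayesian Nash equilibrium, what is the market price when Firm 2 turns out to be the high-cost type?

39

Type-c best response for Firm 2: q₂(c) = (80 − c) − q₁/2.
Firm 1 maximizes expected profit; its first-order condition is 80 − q₁ − (1/2)E[q₂] − 17 = 0.
Substituting E[q₂] and solving: E[c₂] = 11, so q₁ = (80 − 2·17 + 11)/(3/2) = 38.
q₂(high-cost) = 44, so P = 80 − (1/2)·(38 + 44) = 39.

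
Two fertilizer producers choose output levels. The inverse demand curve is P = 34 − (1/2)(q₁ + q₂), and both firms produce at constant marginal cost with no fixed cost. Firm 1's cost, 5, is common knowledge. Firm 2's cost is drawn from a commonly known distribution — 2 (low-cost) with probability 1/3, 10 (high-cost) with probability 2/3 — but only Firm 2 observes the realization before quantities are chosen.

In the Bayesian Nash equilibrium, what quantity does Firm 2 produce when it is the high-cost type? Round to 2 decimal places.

13.56

Each type of Firm 2 best-responds to q₁; Firm 1 best-responds to the expected q₂ over Firm 2's types.
Firm 2 with cost c maximizes (34 − (1/2)(q₁+q₂) − c)·q₂, giving q₂(c) = (34 − c − (1/2)q₁).
E[c₂] = 1/3·2 + 2/3·10 = 7.33333
Firm 1's FOC against E[q₂] yields q₁ = (34 − 2·5 + E[c₂])/(3/2) = (34 − 10 + 7.33333)/(3/2) = 20.8889.
q₂(high-cost) = (34 − 10 − (1/2)·20.8889) = 13.5556.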